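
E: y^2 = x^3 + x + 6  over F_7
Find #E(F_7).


For each x in F_7, count y with y^2 = x^3 + 1 x + 6 mod 7:
  x = 1: RHS = 1, y in [1, 6]  -> 2 point(s)
  x = 2: RHS = 2, y in [3, 4]  -> 2 point(s)
  x = 3: RHS = 1, y in [1, 6]  -> 2 point(s)
  x = 4: RHS = 4, y in [2, 5]  -> 2 point(s)
  x = 6: RHS = 4, y in [2, 5]  -> 2 point(s)
Affine points: 10. Add the point at infinity: total = 11.

#E(F_7) = 11


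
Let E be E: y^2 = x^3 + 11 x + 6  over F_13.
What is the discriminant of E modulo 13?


4 a^3 + 27 b^2 = 4*11^3 + 27*6^2 = 5324 + 972 = 6296
Delta = -16 * (6296) = -100736
Delta mod 13 = 1

Delta = 1 (mod 13)


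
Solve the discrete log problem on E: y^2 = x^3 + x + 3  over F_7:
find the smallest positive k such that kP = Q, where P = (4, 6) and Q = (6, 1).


Enumerate multiples of P until we hit Q = (6, 1):
  1P = (4, 6)
  2P = (6, 1)
Match found at i = 2.

k = 2


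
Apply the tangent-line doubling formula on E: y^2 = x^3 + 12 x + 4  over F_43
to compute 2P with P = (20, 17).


Doubling: s = (3 x1^2 + a) / (2 y1)
s = (3*20^2 + 12) / (2*17) mod 43 = 23
x3 = s^2 - 2 x1 mod 43 = 23^2 - 2*20 = 16
y3 = s (x1 - x3) - y1 mod 43 = 23 * (20 - 16) - 17 = 32

2P = (16, 32)


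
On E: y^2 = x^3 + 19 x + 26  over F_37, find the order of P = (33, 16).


Compute successive multiples of P until we hit O:
  1P = (33, 16)
  2P = (7, 13)
  3P = (9, 1)
  4P = (11, 7)
  5P = (20, 28)
  6P = (12, 13)
  7P = (26, 22)
  8P = (18, 24)
  ... (continuing to 31P)
  31P = O

ord(P) = 31


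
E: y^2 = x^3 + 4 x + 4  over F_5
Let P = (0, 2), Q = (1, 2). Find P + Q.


P != Q, so use the chord formula.
s = (y2 - y1) / (x2 - x1) = (0) / (1) mod 5 = 0
x3 = s^2 - x1 - x2 mod 5 = 0^2 - 0 - 1 = 4
y3 = s (x1 - x3) - y1 mod 5 = 0 * (0 - 4) - 2 = 3

P + Q = (4, 3)


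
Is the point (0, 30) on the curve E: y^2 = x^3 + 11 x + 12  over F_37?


Check whether y^2 = x^3 + 11 x + 12 (mod 37) for (x, y) = (0, 30).
LHS: y^2 = 30^2 mod 37 = 12
RHS: x^3 + 11 x + 12 = 0^3 + 11*0 + 12 mod 37 = 12
LHS = RHS

Yes, on the curve


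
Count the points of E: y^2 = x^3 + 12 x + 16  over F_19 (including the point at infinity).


For each x in F_19, count y with y^2 = x^3 + 12 x + 16 mod 19:
  x = 0: RHS = 16, y in [4, 15]  -> 2 point(s)
  x = 5: RHS = 11, y in [7, 12]  -> 2 point(s)
  x = 6: RHS = 0, y in [0]  -> 1 point(s)
  x = 7: RHS = 6, y in [5, 14]  -> 2 point(s)
  x = 8: RHS = 16, y in [4, 15]  -> 2 point(s)
  x = 9: RHS = 17, y in [6, 13]  -> 2 point(s)
  x = 11: RHS = 16, y in [4, 15]  -> 2 point(s)
  x = 12: RHS = 7, y in [8, 11]  -> 2 point(s)
Affine points: 15. Add the point at infinity: total = 16.

#E(F_19) = 16


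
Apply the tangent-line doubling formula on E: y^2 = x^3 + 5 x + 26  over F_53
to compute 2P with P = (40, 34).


Doubling: s = (3 x1^2 + a) / (2 y1)
s = (3*40^2 + 5) / (2*34) mod 53 = 20
x3 = s^2 - 2 x1 mod 53 = 20^2 - 2*40 = 2
y3 = s (x1 - x3) - y1 mod 53 = 20 * (40 - 2) - 34 = 37

2P = (2, 37)


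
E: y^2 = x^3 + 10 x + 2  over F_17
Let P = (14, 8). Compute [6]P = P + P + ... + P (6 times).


k = 6 = 110_2 (binary, LSB first: 011)
Double-and-add from P = (14, 8):
  bit 0 = 0: acc unchanged = O
  bit 1 = 1: acc = O + (15, 12) = (15, 12)
  bit 2 = 1: acc = (15, 12) + (0, 6) = (11, 10)

6P = (11, 10)


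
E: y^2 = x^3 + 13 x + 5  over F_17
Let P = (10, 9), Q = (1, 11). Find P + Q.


P != Q, so use the chord formula.
s = (y2 - y1) / (x2 - x1) = (2) / (8) mod 17 = 13
x3 = s^2 - x1 - x2 mod 17 = 13^2 - 10 - 1 = 5
y3 = s (x1 - x3) - y1 mod 17 = 13 * (10 - 5) - 9 = 5

P + Q = (5, 5)


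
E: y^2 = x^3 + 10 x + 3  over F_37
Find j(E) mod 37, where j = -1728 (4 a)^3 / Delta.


Delta = -16(4 a^3 + 27 b^2) mod 37 = 7
-1728 * (4 a)^3 = -1728 * (4*10)^3 mod 37 = 1
j = 1 * 7^(-1) mod 37 = 16

j = 16 (mod 37)


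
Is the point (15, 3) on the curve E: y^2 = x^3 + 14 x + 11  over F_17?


Check whether y^2 = x^3 + 14 x + 11 (mod 17) for (x, y) = (15, 3).
LHS: y^2 = 3^2 mod 17 = 9
RHS: x^3 + 14 x + 11 = 15^3 + 14*15 + 11 mod 17 = 9
LHS = RHS

Yes, on the curve


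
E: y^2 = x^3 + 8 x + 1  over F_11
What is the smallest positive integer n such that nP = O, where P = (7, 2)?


Compute successive multiples of P until we hit O:
  1P = (7, 2)
  2P = (6, 1)
  3P = (10, 6)
  4P = (8, 4)
  5P = (0, 1)
  6P = (2, 5)
  7P = (5, 10)
  8P = (4, 8)
  ... (continuing to 17P)
  17P = O

ord(P) = 17


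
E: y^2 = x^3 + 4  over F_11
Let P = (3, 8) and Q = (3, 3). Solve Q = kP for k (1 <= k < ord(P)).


Enumerate multiples of P until we hit Q = (3, 3):
  1P = (3, 8)
  2P = (6, 0)
  3P = (3, 3)
Match found at i = 3.

k = 3


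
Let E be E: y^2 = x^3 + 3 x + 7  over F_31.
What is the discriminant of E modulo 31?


4 a^3 + 27 b^2 = 4*3^3 + 27*7^2 = 108 + 1323 = 1431
Delta = -16 * (1431) = -22896
Delta mod 31 = 13

Delta = 13 (mod 31)


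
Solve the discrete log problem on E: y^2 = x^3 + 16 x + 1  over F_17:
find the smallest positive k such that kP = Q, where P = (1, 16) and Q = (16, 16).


Enumerate multiples of P until we hit Q = (16, 16):
  1P = (1, 16)
  2P = (16, 16)
Match found at i = 2.

k = 2


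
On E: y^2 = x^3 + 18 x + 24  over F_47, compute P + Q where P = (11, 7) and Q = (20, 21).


P != Q, so use the chord formula.
s = (y2 - y1) / (x2 - x1) = (14) / (9) mod 47 = 12
x3 = s^2 - x1 - x2 mod 47 = 12^2 - 11 - 20 = 19
y3 = s (x1 - x3) - y1 mod 47 = 12 * (11 - 19) - 7 = 38

P + Q = (19, 38)


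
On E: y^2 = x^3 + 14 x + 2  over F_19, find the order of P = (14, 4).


Compute successive multiples of P until we hit O:
  1P = (14, 4)
  2P = (7, 5)
  3P = (5, 11)
  4P = (6, 13)
  5P = (16, 3)
  6P = (13, 5)
  7P = (12, 13)
  8P = (18, 14)
  ... (continuing to 24P)
  24P = O

ord(P) = 24


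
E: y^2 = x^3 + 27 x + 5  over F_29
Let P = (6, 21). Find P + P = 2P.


Doubling: s = (3 x1^2 + a) / (2 y1)
s = (3*6^2 + 27) / (2*21) mod 29 = 26
x3 = s^2 - 2 x1 mod 29 = 26^2 - 2*6 = 26
y3 = s (x1 - x3) - y1 mod 29 = 26 * (6 - 26) - 21 = 10

2P = (26, 10)


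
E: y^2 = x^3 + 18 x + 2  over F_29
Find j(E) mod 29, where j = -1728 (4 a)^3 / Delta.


Delta = -16(4 a^3 + 27 b^2) mod 29 = 23
-1728 * (4 a)^3 = -1728 * (4*18)^3 mod 29 = 13
j = 13 * 23^(-1) mod 29 = 22

j = 22 (mod 29)


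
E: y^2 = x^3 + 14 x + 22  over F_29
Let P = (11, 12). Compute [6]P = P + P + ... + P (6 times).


k = 6 = 110_2 (binary, LSB first: 011)
Double-and-add from P = (11, 12):
  bit 0 = 0: acc unchanged = O
  bit 1 = 1: acc = O + (7, 17) = (7, 17)
  bit 2 = 1: acc = (7, 17) + (9, 23) = (22, 25)

6P = (22, 25)


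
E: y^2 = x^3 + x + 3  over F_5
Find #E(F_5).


For each x in F_5, count y with y^2 = x^3 + 1 x + 3 mod 5:
  x = 1: RHS = 0, y in [0]  -> 1 point(s)
  x = 4: RHS = 1, y in [1, 4]  -> 2 point(s)
Affine points: 3. Add the point at infinity: total = 4.

#E(F_5) = 4


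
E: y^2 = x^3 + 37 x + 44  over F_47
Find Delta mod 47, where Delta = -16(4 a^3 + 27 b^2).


4 a^3 + 27 b^2 = 4*37^3 + 27*44^2 = 202612 + 52272 = 254884
Delta = -16 * (254884) = -4078144
Delta mod 47 = 46

Delta = 46 (mod 47)


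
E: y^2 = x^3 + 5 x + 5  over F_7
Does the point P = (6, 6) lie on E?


Check whether y^2 = x^3 + 5 x + 5 (mod 7) for (x, y) = (6, 6).
LHS: y^2 = 6^2 mod 7 = 1
RHS: x^3 + 5 x + 5 = 6^3 + 5*6 + 5 mod 7 = 6
LHS != RHS

No, not on the curve


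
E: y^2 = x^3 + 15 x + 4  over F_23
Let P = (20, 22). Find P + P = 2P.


Doubling: s = (3 x1^2 + a) / (2 y1)
s = (3*20^2 + 15) / (2*22) mod 23 = 2
x3 = s^2 - 2 x1 mod 23 = 2^2 - 2*20 = 10
y3 = s (x1 - x3) - y1 mod 23 = 2 * (20 - 10) - 22 = 21

2P = (10, 21)


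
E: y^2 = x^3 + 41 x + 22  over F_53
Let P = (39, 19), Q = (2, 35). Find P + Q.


P != Q, so use the chord formula.
s = (y2 - y1) / (x2 - x1) = (16) / (16) mod 53 = 1
x3 = s^2 - x1 - x2 mod 53 = 1^2 - 39 - 2 = 13
y3 = s (x1 - x3) - y1 mod 53 = 1 * (39 - 13) - 19 = 7

P + Q = (13, 7)


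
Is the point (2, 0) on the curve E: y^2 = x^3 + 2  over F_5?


Check whether y^2 = x^3 + 0 x + 2 (mod 5) for (x, y) = (2, 0).
LHS: y^2 = 0^2 mod 5 = 0
RHS: x^3 + 0 x + 2 = 2^3 + 0*2 + 2 mod 5 = 0
LHS = RHS

Yes, on the curve


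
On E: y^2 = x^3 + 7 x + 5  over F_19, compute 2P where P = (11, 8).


k = 2 = 10_2 (binary, LSB first: 01)
Double-and-add from P = (11, 8):
  bit 0 = 0: acc unchanged = O
  bit 1 = 1: acc = O + (6, 15) = (6, 15)

2P = (6, 15)


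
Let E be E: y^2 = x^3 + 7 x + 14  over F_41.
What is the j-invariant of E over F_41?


Delta = -16(4 a^3 + 27 b^2) mod 41 = 17
-1728 * (4 a)^3 = -1728 * (4*7)^3 mod 41 = 21
j = 21 * 17^(-1) mod 41 = 35

j = 35 (mod 41)


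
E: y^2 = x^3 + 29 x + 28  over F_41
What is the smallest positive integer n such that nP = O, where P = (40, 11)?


Compute successive multiples of P until we hit O:
  1P = (40, 11)
  2P = (38, 18)
  3P = (6, 34)
  4P = (15, 36)
  5P = (28, 18)
  6P = (30, 31)
  7P = (16, 23)
  8P = (16, 18)
  ... (continuing to 15P)
  15P = O

ord(P) = 15


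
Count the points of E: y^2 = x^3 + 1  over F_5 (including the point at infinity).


For each x in F_5, count y with y^2 = x^3 + 0 x + 1 mod 5:
  x = 0: RHS = 1, y in [1, 4]  -> 2 point(s)
  x = 2: RHS = 4, y in [2, 3]  -> 2 point(s)
  x = 4: RHS = 0, y in [0]  -> 1 point(s)
Affine points: 5. Add the point at infinity: total = 6.

#E(F_5) = 6


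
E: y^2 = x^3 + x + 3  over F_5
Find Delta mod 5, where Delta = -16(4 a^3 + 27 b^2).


4 a^3 + 27 b^2 = 4*1^3 + 27*3^2 = 4 + 243 = 247
Delta = -16 * (247) = -3952
Delta mod 5 = 3

Delta = 3 (mod 5)


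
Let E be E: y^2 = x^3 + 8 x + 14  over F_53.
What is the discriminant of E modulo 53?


4 a^3 + 27 b^2 = 4*8^3 + 27*14^2 = 2048 + 5292 = 7340
Delta = -16 * (7340) = -117440
Delta mod 53 = 8

Delta = 8 (mod 53)


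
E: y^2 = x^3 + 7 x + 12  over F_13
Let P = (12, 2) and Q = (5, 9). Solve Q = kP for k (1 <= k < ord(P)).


Enumerate multiples of P until we hit Q = (5, 9):
  1P = (12, 2)
  2P = (5, 9)
Match found at i = 2.

k = 2


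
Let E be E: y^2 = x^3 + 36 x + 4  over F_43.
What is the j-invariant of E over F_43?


Delta = -16(4 a^3 + 27 b^2) mod 43 = 33
-1728 * (4 a)^3 = -1728 * (4*36)^3 mod 43 = 4
j = 4 * 33^(-1) mod 43 = 34

j = 34 (mod 43)


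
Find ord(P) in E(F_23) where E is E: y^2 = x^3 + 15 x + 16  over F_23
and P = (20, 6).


Compute successive multiples of P until we hit O:
  1P = (20, 6)
  2P = (1, 3)
  3P = (4, 5)
  4P = (7, 2)
  5P = (21, 22)
  6P = (8, 2)
  7P = (13, 4)
  8P = (22, 0)
  ... (continuing to 16P)
  16P = O

ord(P) = 16


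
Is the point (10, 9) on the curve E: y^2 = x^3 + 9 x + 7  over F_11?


Check whether y^2 = x^3 + 9 x + 7 (mod 11) for (x, y) = (10, 9).
LHS: y^2 = 9^2 mod 11 = 4
RHS: x^3 + 9 x + 7 = 10^3 + 9*10 + 7 mod 11 = 8
LHS != RHS

No, not on the curve


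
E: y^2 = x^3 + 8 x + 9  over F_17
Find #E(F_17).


For each x in F_17, count y with y^2 = x^3 + 8 x + 9 mod 17:
  x = 0: RHS = 9, y in [3, 14]  -> 2 point(s)
  x = 1: RHS = 1, y in [1, 16]  -> 2 point(s)
  x = 2: RHS = 16, y in [4, 13]  -> 2 point(s)
  x = 3: RHS = 9, y in [3, 14]  -> 2 point(s)
  x = 5: RHS = 4, y in [2, 15]  -> 2 point(s)
  x = 6: RHS = 1, y in [1, 16]  -> 2 point(s)
  x = 7: RHS = 0, y in [0]  -> 1 point(s)
  x = 10: RHS = 1, y in [1, 16]  -> 2 point(s)
  x = 11: RHS = 0, y in [0]  -> 1 point(s)
  x = 13: RHS = 15, y in [7, 10]  -> 2 point(s)
  x = 14: RHS = 9, y in [3, 14]  -> 2 point(s)
  x = 15: RHS = 2, y in [6, 11]  -> 2 point(s)
  x = 16: RHS = 0, y in [0]  -> 1 point(s)
Affine points: 23. Add the point at infinity: total = 24.

#E(F_17) = 24


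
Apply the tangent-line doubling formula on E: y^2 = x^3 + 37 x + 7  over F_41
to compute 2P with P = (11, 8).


Doubling: s = (3 x1^2 + a) / (2 y1)
s = (3*11^2 + 37) / (2*8) mod 41 = 25
x3 = s^2 - 2 x1 mod 41 = 25^2 - 2*11 = 29
y3 = s (x1 - x3) - y1 mod 41 = 25 * (11 - 29) - 8 = 34

2P = (29, 34)


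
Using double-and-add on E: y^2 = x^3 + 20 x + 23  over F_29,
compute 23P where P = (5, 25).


k = 23 = 10111_2 (binary, LSB first: 11101)
Double-and-add from P = (5, 25):
  bit 0 = 1: acc = O + (5, 25) = (5, 25)
  bit 1 = 1: acc = (5, 25) + (20, 19) = (3, 9)
  bit 2 = 1: acc = (3, 9) + (27, 2) = (23, 21)
  bit 3 = 0: acc unchanged = (23, 21)
  bit 4 = 1: acc = (23, 21) + (25, 13) = (26, 20)

23P = (26, 20)


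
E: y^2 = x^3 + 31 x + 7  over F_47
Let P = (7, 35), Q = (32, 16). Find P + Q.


P != Q, so use the chord formula.
s = (y2 - y1) / (x2 - x1) = (28) / (25) mod 47 = 3
x3 = s^2 - x1 - x2 mod 47 = 3^2 - 7 - 32 = 17
y3 = s (x1 - x3) - y1 mod 47 = 3 * (7 - 17) - 35 = 29

P + Q = (17, 29)


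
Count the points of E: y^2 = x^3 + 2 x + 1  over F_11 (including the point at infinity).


For each x in F_11, count y with y^2 = x^3 + 2 x + 1 mod 11:
  x = 0: RHS = 1, y in [1, 10]  -> 2 point(s)
  x = 1: RHS = 4, y in [2, 9]  -> 2 point(s)
  x = 3: RHS = 1, y in [1, 10]  -> 2 point(s)
  x = 5: RHS = 4, y in [2, 9]  -> 2 point(s)
  x = 6: RHS = 9, y in [3, 8]  -> 2 point(s)
  x = 8: RHS = 1, y in [1, 10]  -> 2 point(s)
  x = 9: RHS = 0, y in [0]  -> 1 point(s)
  x = 10: RHS = 9, y in [3, 8]  -> 2 point(s)
Affine points: 15. Add the point at infinity: total = 16.

#E(F_11) = 16


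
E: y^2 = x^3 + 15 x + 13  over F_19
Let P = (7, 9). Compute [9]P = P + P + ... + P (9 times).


k = 9 = 1001_2 (binary, LSB first: 1001)
Double-and-add from P = (7, 9):
  bit 0 = 1: acc = O + (7, 9) = (7, 9)
  bit 1 = 0: acc unchanged = (7, 9)
  bit 2 = 0: acc unchanged = (7, 9)
  bit 3 = 1: acc = (7, 9) + (5, 2) = (5, 17)

9P = (5, 17)


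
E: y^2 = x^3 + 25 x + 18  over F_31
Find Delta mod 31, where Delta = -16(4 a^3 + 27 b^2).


4 a^3 + 27 b^2 = 4*25^3 + 27*18^2 = 62500 + 8748 = 71248
Delta = -16 * (71248) = -1139968
Delta mod 31 = 26

Delta = 26 (mod 31)


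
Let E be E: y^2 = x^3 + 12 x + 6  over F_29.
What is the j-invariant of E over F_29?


Delta = -16(4 a^3 + 27 b^2) mod 29 = 6
-1728 * (4 a)^3 = -1728 * (4*12)^3 mod 29 = 6
j = 6 * 6^(-1) mod 29 = 1

j = 1 (mod 29)


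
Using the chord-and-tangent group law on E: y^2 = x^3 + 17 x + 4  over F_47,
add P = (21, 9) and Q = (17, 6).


P != Q, so use the chord formula.
s = (y2 - y1) / (x2 - x1) = (44) / (43) mod 47 = 36
x3 = s^2 - x1 - x2 mod 47 = 36^2 - 21 - 17 = 36
y3 = s (x1 - x3) - y1 mod 47 = 36 * (21 - 36) - 9 = 15

P + Q = (36, 15)


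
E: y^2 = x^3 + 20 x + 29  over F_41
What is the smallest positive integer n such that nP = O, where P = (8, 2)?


Compute successive multiples of P until we hit O:
  1P = (8, 2)
  2P = (5, 34)
  3P = (37, 34)
  4P = (35, 29)
  5P = (40, 7)
  6P = (9, 35)
  7P = (6, 23)
  8P = (4, 38)
  ... (continuing to 36P)
  36P = O

ord(P) = 36


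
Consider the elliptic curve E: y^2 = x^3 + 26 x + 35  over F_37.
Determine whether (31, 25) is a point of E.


Check whether y^2 = x^3 + 26 x + 35 (mod 37) for (x, y) = (31, 25).
LHS: y^2 = 25^2 mod 37 = 33
RHS: x^3 + 26 x + 35 = 31^3 + 26*31 + 35 mod 37 = 33
LHS = RHS

Yes, on the curve


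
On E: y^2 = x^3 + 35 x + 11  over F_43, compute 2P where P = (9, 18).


Doubling: s = (3 x1^2 + a) / (2 y1)
s = (3*9^2 + 35) / (2*18) mod 43 = 34
x3 = s^2 - 2 x1 mod 43 = 34^2 - 2*9 = 20
y3 = s (x1 - x3) - y1 mod 43 = 34 * (9 - 20) - 18 = 38

2P = (20, 38)


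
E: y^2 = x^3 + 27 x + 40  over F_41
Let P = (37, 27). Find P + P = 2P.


Doubling: s = (3 x1^2 + a) / (2 y1)
s = (3*37^2 + 27) / (2*27) mod 41 = 31
x3 = s^2 - 2 x1 mod 41 = 31^2 - 2*37 = 26
y3 = s (x1 - x3) - y1 mod 41 = 31 * (37 - 26) - 27 = 27

2P = (26, 27)


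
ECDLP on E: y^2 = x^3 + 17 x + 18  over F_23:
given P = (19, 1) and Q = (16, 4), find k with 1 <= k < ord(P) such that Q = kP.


Enumerate multiples of P until we hit Q = (16, 4):
  1P = (19, 1)
  2P = (12, 8)
  3P = (16, 19)
  4P = (1, 6)
  5P = (4, 14)
  6P = (3, 2)
  7P = (9, 7)
  8P = (11, 8)
  9P = (20, 20)
  10P = (0, 15)
  11P = (22, 0)
  12P = (0, 8)
  13P = (20, 3)
  14P = (11, 15)
  15P = (9, 16)
  16P = (3, 21)
  17P = (4, 9)
  18P = (1, 17)
  19P = (16, 4)
Match found at i = 19.

k = 19


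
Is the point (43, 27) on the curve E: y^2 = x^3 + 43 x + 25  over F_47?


Check whether y^2 = x^3 + 43 x + 25 (mod 47) for (x, y) = (43, 27).
LHS: y^2 = 27^2 mod 47 = 24
RHS: x^3 + 43 x + 25 = 43^3 + 43*43 + 25 mod 47 = 24
LHS = RHS

Yes, on the curve


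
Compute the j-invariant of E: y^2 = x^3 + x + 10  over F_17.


Delta = -16(4 a^3 + 27 b^2) mod 17 = 1
-1728 * (4 a)^3 = -1728 * (4*1)^3 mod 17 = 10
j = 10 * 1^(-1) mod 17 = 10

j = 10 (mod 17)


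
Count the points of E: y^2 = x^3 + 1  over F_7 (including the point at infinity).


For each x in F_7, count y with y^2 = x^3 + 0 x + 1 mod 7:
  x = 0: RHS = 1, y in [1, 6]  -> 2 point(s)
  x = 1: RHS = 2, y in [3, 4]  -> 2 point(s)
  x = 2: RHS = 2, y in [3, 4]  -> 2 point(s)
  x = 3: RHS = 0, y in [0]  -> 1 point(s)
  x = 4: RHS = 2, y in [3, 4]  -> 2 point(s)
  x = 5: RHS = 0, y in [0]  -> 1 point(s)
  x = 6: RHS = 0, y in [0]  -> 1 point(s)
Affine points: 11. Add the point at infinity: total = 12.

#E(F_7) = 12


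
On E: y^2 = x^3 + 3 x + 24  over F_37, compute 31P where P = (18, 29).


k = 31 = 11111_2 (binary, LSB first: 11111)
Double-and-add from P = (18, 29):
  bit 0 = 1: acc = O + (18, 29) = (18, 29)
  bit 1 = 1: acc = (18, 29) + (31, 7) = (4, 27)
  bit 2 = 1: acc = (4, 27) + (12, 30) = (9, 22)
  bit 3 = 1: acc = (9, 22) + (17, 17) = (27, 17)
  bit 4 = 1: acc = (27, 17) + (2, 36) = (1, 18)

31P = (1, 18)


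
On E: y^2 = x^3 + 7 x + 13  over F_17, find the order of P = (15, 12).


Compute successive multiples of P until we hit O:
  1P = (15, 12)
  2P = (2, 16)
  3P = (1, 2)
  4P = (14, 13)
  5P = (6, 13)
  6P = (0, 9)
  7P = (0, 8)
  8P = (6, 4)
  ... (continuing to 13P)
  13P = O

ord(P) = 13


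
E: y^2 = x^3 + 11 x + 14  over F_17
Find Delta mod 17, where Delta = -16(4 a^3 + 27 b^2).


4 a^3 + 27 b^2 = 4*11^3 + 27*14^2 = 5324 + 5292 = 10616
Delta = -16 * (10616) = -169856
Delta mod 17 = 8

Delta = 8 (mod 17)


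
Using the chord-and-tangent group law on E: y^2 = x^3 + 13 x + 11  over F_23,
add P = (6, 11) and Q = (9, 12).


P != Q, so use the chord formula.
s = (y2 - y1) / (x2 - x1) = (1) / (3) mod 23 = 8
x3 = s^2 - x1 - x2 mod 23 = 8^2 - 6 - 9 = 3
y3 = s (x1 - x3) - y1 mod 23 = 8 * (6 - 3) - 11 = 13

P + Q = (3, 13)


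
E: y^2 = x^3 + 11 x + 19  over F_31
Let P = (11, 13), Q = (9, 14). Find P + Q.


P != Q, so use the chord formula.
s = (y2 - y1) / (x2 - x1) = (1) / (29) mod 31 = 15
x3 = s^2 - x1 - x2 mod 31 = 15^2 - 11 - 9 = 19
y3 = s (x1 - x3) - y1 mod 31 = 15 * (11 - 19) - 13 = 22

P + Q = (19, 22)


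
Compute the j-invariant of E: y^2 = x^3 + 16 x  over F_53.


Delta = -16(4 a^3 + 27 b^2) mod 53 = 47
-1728 * (4 a)^3 = -1728 * (4*16)^3 mod 53 = 20
j = 20 * 47^(-1) mod 53 = 32

j = 32 (mod 53)


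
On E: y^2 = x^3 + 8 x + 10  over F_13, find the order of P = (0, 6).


Compute successive multiples of P until we hit O:
  1P = (0, 6)
  2P = (12, 12)
  3P = (11, 8)
  4P = (3, 10)
  5P = (6, 12)
  6P = (8, 12)
  7P = (8, 1)
  8P = (6, 1)
  ... (continuing to 13P)
  13P = O

ord(P) = 13


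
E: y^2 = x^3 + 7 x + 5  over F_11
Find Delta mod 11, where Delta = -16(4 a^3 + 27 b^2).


4 a^3 + 27 b^2 = 4*7^3 + 27*5^2 = 1372 + 675 = 2047
Delta = -16 * (2047) = -32752
Delta mod 11 = 6

Delta = 6 (mod 11)


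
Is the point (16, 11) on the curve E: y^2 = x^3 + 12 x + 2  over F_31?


Check whether y^2 = x^3 + 12 x + 2 (mod 31) for (x, y) = (16, 11).
LHS: y^2 = 11^2 mod 31 = 28
RHS: x^3 + 12 x + 2 = 16^3 + 12*16 + 2 mod 31 = 12
LHS != RHS

No, not on the curve


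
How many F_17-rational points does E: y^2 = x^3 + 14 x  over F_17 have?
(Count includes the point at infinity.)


For each x in F_17, count y with y^2 = x^3 + 14 x + 0 mod 17:
  x = 0: RHS = 0, y in [0]  -> 1 point(s)
  x = 1: RHS = 15, y in [7, 10]  -> 2 point(s)
  x = 2: RHS = 2, y in [6, 11]  -> 2 point(s)
  x = 3: RHS = 1, y in [1, 16]  -> 2 point(s)
  x = 4: RHS = 1, y in [1, 16]  -> 2 point(s)
  x = 5: RHS = 8, y in [5, 12]  -> 2 point(s)
  x = 7: RHS = 16, y in [4, 13]  -> 2 point(s)
  x = 10: RHS = 1, y in [1, 16]  -> 2 point(s)
  x = 12: RHS = 9, y in [3, 14]  -> 2 point(s)
  x = 13: RHS = 16, y in [4, 13]  -> 2 point(s)
  x = 14: RHS = 16, y in [4, 13]  -> 2 point(s)
  x = 15: RHS = 15, y in [7, 10]  -> 2 point(s)
  x = 16: RHS = 2, y in [6, 11]  -> 2 point(s)
Affine points: 25. Add the point at infinity: total = 26.

#E(F_17) = 26


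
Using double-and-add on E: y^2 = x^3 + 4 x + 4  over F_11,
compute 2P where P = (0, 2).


k = 2 = 10_2 (binary, LSB first: 01)
Double-and-add from P = (0, 2):
  bit 0 = 0: acc unchanged = O
  bit 1 = 1: acc = O + (1, 8) = (1, 8)

2P = (1, 8)


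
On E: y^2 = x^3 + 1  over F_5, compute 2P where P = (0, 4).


Doubling: s = (3 x1^2 + a) / (2 y1)
s = (3*0^2 + 0) / (2*4) mod 5 = 0
x3 = s^2 - 2 x1 mod 5 = 0^2 - 2*0 = 0
y3 = s (x1 - x3) - y1 mod 5 = 0 * (0 - 0) - 4 = 1

2P = (0, 1)


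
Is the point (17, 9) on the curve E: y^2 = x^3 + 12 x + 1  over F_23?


Check whether y^2 = x^3 + 12 x + 1 (mod 23) for (x, y) = (17, 9).
LHS: y^2 = 9^2 mod 23 = 12
RHS: x^3 + 12 x + 1 = 17^3 + 12*17 + 1 mod 23 = 12
LHS = RHS

Yes, on the curve


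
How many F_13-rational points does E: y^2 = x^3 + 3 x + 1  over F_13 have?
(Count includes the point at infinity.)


For each x in F_13, count y with y^2 = x^3 + 3 x + 1 mod 13:
  x = 0: RHS = 1, y in [1, 12]  -> 2 point(s)
  x = 4: RHS = 12, y in [5, 8]  -> 2 point(s)
  x = 6: RHS = 1, y in [1, 12]  -> 2 point(s)
  x = 7: RHS = 1, y in [1, 12]  -> 2 point(s)
  x = 8: RHS = 4, y in [2, 11]  -> 2 point(s)
  x = 9: RHS = 3, y in [4, 9]  -> 2 point(s)
  x = 10: RHS = 4, y in [2, 11]  -> 2 point(s)
  x = 11: RHS = 0, y in [0]  -> 1 point(s)
  x = 12: RHS = 10, y in [6, 7]  -> 2 point(s)
Affine points: 17. Add the point at infinity: total = 18.

#E(F_13) = 18


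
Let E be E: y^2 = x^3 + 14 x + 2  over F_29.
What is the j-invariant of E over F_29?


Delta = -16(4 a^3 + 27 b^2) mod 29 = 20
-1728 * (4 a)^3 = -1728 * (4*14)^3 mod 29 = 20
j = 20 * 20^(-1) mod 29 = 1

j = 1 (mod 29)


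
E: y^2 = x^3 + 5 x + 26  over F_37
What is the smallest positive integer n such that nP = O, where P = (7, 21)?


Compute successive multiples of P until we hit O:
  1P = (7, 21)
  2P = (34, 24)
  3P = (12, 36)
  4P = (27, 30)
  5P = (2, 9)
  6P = (16, 24)
  7P = (10, 15)
  8P = (24, 13)
  ... (continuing to 31P)
  31P = O

ord(P) = 31


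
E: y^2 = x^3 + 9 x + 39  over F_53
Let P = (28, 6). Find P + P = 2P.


Doubling: s = (3 x1^2 + a) / (2 y1)
s = (3*28^2 + 9) / (2*6) mod 53 = 51
x3 = s^2 - 2 x1 mod 53 = 51^2 - 2*28 = 1
y3 = s (x1 - x3) - y1 mod 53 = 51 * (28 - 1) - 6 = 46

2P = (1, 46)


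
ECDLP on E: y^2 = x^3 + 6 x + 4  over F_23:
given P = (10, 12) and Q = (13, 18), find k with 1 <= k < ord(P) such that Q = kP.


Enumerate multiples of P until we hit Q = (13, 18):
  1P = (10, 12)
  2P = (6, 16)
  3P = (8, 9)
  4P = (13, 18)
Match found at i = 4.

k = 4


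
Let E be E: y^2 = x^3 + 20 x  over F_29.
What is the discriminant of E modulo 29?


4 a^3 + 27 b^2 = 4*20^3 + 27*0^2 = 32000 + 0 = 32000
Delta = -16 * (32000) = -512000
Delta mod 29 = 24

Delta = 24 (mod 29)


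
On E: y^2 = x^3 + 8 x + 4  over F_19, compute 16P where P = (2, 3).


k = 16 = 10000_2 (binary, LSB first: 00001)
Double-and-add from P = (2, 3):
  bit 0 = 0: acc unchanged = O
  bit 1 = 0: acc unchanged = O
  bit 2 = 0: acc unchanged = O
  bit 3 = 0: acc unchanged = O
  bit 4 = 1: acc = O + (0, 17) = (0, 17)

16P = (0, 17)


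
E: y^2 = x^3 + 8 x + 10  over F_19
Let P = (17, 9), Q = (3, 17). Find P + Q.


P != Q, so use the chord formula.
s = (y2 - y1) / (x2 - x1) = (8) / (5) mod 19 = 13
x3 = s^2 - x1 - x2 mod 19 = 13^2 - 17 - 3 = 16
y3 = s (x1 - x3) - y1 mod 19 = 13 * (17 - 16) - 9 = 4

P + Q = (16, 4)


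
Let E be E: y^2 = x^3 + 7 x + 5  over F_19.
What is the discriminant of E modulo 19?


4 a^3 + 27 b^2 = 4*7^3 + 27*5^2 = 1372 + 675 = 2047
Delta = -16 * (2047) = -32752
Delta mod 19 = 4

Delta = 4 (mod 19)


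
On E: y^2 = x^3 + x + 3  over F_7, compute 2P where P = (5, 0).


k = 2 = 10_2 (binary, LSB first: 01)
Double-and-add from P = (5, 0):
  bit 0 = 0: acc unchanged = O
  bit 1 = 1: acc = O + O = O

2P = O


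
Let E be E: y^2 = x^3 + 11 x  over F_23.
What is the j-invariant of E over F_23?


Delta = -16(4 a^3 + 27 b^2) mod 23 = 8
-1728 * (4 a)^3 = -1728 * (4*11)^3 mod 23 = 1
j = 1 * 8^(-1) mod 23 = 3

j = 3 (mod 23)


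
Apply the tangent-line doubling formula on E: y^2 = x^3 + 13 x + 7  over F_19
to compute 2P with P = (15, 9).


Doubling: s = (3 x1^2 + a) / (2 y1)
s = (3*15^2 + 13) / (2*9) mod 19 = 15
x3 = s^2 - 2 x1 mod 19 = 15^2 - 2*15 = 5
y3 = s (x1 - x3) - y1 mod 19 = 15 * (15 - 5) - 9 = 8

2P = (5, 8)


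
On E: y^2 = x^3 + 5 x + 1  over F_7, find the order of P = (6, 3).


Compute successive multiples of P until we hit O:
  1P = (6, 3)
  2P = (3, 1)
  3P = (0, 1)
  4P = (5, 2)
  5P = (4, 6)
  6P = (1, 0)
  7P = (4, 1)
  8P = (5, 5)
  ... (continuing to 12P)
  12P = O

ord(P) = 12


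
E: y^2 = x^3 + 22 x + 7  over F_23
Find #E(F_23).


For each x in F_23, count y with y^2 = x^3 + 22 x + 7 mod 23:
  x = 2: RHS = 13, y in [6, 17]  -> 2 point(s)
  x = 3: RHS = 8, y in [10, 13]  -> 2 point(s)
  x = 5: RHS = 12, y in [9, 14]  -> 2 point(s)
  x = 10: RHS = 8, y in [10, 13]  -> 2 point(s)
  x = 11: RHS = 16, y in [4, 19]  -> 2 point(s)
  x = 13: RHS = 6, y in [11, 12]  -> 2 point(s)
  x = 14: RHS = 0, y in [0]  -> 1 point(s)
  x = 15: RHS = 9, y in [3, 20]  -> 2 point(s)
  x = 16: RHS = 16, y in [4, 19]  -> 2 point(s)
  x = 17: RHS = 4, y in [2, 21]  -> 2 point(s)
  x = 18: RHS = 2, y in [5, 18]  -> 2 point(s)
  x = 19: RHS = 16, y in [4, 19]  -> 2 point(s)
  x = 20: RHS = 6, y in [11, 12]  -> 2 point(s)
  x = 21: RHS = 1, y in [1, 22]  -> 2 point(s)
Affine points: 27. Add the point at infinity: total = 28.

#E(F_23) = 28


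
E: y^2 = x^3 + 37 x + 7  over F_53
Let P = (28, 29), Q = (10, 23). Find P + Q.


P != Q, so use the chord formula.
s = (y2 - y1) / (x2 - x1) = (47) / (35) mod 53 = 18
x3 = s^2 - x1 - x2 mod 53 = 18^2 - 28 - 10 = 21
y3 = s (x1 - x3) - y1 mod 53 = 18 * (28 - 21) - 29 = 44

P + Q = (21, 44)


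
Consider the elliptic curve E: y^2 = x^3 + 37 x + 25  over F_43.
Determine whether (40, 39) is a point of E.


Check whether y^2 = x^3 + 37 x + 25 (mod 43) for (x, y) = (40, 39).
LHS: y^2 = 39^2 mod 43 = 16
RHS: x^3 + 37 x + 25 = 40^3 + 37*40 + 25 mod 43 = 16
LHS = RHS

Yes, on the curve


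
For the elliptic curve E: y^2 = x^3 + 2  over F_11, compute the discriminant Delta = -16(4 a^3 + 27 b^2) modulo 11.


4 a^3 + 27 b^2 = 4*0^3 + 27*2^2 = 0 + 108 = 108
Delta = -16 * (108) = -1728
Delta mod 11 = 10

Delta = 10 (mod 11)


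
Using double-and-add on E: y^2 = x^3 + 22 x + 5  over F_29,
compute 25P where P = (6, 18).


k = 25 = 11001_2 (binary, LSB first: 10011)
Double-and-add from P = (6, 18):
  bit 0 = 1: acc = O + (6, 18) = (6, 18)
  bit 1 = 0: acc unchanged = (6, 18)
  bit 2 = 0: acc unchanged = (6, 18)
  bit 3 = 1: acc = (6, 18) + (9, 27) = (23, 18)
  bit 4 = 1: acc = (23, 18) + (12, 5) = (22, 28)

25P = (22, 28)


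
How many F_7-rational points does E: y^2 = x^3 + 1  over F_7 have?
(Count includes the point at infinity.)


For each x in F_7, count y with y^2 = x^3 + 0 x + 1 mod 7:
  x = 0: RHS = 1, y in [1, 6]  -> 2 point(s)
  x = 1: RHS = 2, y in [3, 4]  -> 2 point(s)
  x = 2: RHS = 2, y in [3, 4]  -> 2 point(s)
  x = 3: RHS = 0, y in [0]  -> 1 point(s)
  x = 4: RHS = 2, y in [3, 4]  -> 2 point(s)
  x = 5: RHS = 0, y in [0]  -> 1 point(s)
  x = 6: RHS = 0, y in [0]  -> 1 point(s)
Affine points: 11. Add the point at infinity: total = 12.

#E(F_7) = 12


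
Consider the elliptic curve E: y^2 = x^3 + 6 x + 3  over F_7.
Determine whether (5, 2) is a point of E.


Check whether y^2 = x^3 + 6 x + 3 (mod 7) for (x, y) = (5, 2).
LHS: y^2 = 2^2 mod 7 = 4
RHS: x^3 + 6 x + 3 = 5^3 + 6*5 + 3 mod 7 = 4
LHS = RHS

Yes, on the curve


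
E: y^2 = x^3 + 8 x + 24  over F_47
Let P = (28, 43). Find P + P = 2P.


Doubling: s = (3 x1^2 + a) / (2 y1)
s = (3*28^2 + 8) / (2*43) mod 47 = 34
x3 = s^2 - 2 x1 mod 47 = 34^2 - 2*28 = 19
y3 = s (x1 - x3) - y1 mod 47 = 34 * (28 - 19) - 43 = 28

2P = (19, 28)


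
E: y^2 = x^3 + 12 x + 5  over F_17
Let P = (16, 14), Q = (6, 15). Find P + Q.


P != Q, so use the chord formula.
s = (y2 - y1) / (x2 - x1) = (1) / (7) mod 17 = 5
x3 = s^2 - x1 - x2 mod 17 = 5^2 - 16 - 6 = 3
y3 = s (x1 - x3) - y1 mod 17 = 5 * (16 - 3) - 14 = 0

P + Q = (3, 0)


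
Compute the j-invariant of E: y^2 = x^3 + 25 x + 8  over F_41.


Delta = -16(4 a^3 + 27 b^2) mod 41 = 17
-1728 * (4 a)^3 = -1728 * (4*25)^3 mod 41 = 22
j = 22 * 17^(-1) mod 41 = 23

j = 23 (mod 41)


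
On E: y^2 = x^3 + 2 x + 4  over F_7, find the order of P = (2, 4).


Compute successive multiples of P until we hit O:
  1P = (2, 4)
  2P = (3, 3)
  3P = (3, 4)
  4P = (2, 3)
  5P = O

ord(P) = 5


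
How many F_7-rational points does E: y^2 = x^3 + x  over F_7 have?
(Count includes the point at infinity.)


For each x in F_7, count y with y^2 = x^3 + 1 x + 0 mod 7:
  x = 0: RHS = 0, y in [0]  -> 1 point(s)
  x = 1: RHS = 2, y in [3, 4]  -> 2 point(s)
  x = 3: RHS = 2, y in [3, 4]  -> 2 point(s)
  x = 5: RHS = 4, y in [2, 5]  -> 2 point(s)
Affine points: 7. Add the point at infinity: total = 8.

#E(F_7) = 8


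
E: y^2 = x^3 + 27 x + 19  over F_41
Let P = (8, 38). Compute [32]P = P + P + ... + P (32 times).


k = 32 = 100000_2 (binary, LSB first: 000001)
Double-and-add from P = (8, 38):
  bit 0 = 0: acc unchanged = O
  bit 1 = 0: acc unchanged = O
  bit 2 = 0: acc unchanged = O
  bit 3 = 0: acc unchanged = O
  bit 4 = 0: acc unchanged = O
  bit 5 = 1: acc = O + (25, 1) = (25, 1)

32P = (25, 1)


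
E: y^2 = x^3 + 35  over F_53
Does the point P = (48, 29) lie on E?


Check whether y^2 = x^3 + 0 x + 35 (mod 53) for (x, y) = (48, 29).
LHS: y^2 = 29^2 mod 53 = 46
RHS: x^3 + 0 x + 35 = 48^3 + 0*48 + 35 mod 53 = 16
LHS != RHS

No, not on the curve


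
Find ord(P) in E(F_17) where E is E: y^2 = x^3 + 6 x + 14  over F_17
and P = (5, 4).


Compute successive multiples of P until we hit O:
  1P = (5, 4)
  2P = (3, 12)
  3P = (8, 8)
  4P = (2, 0)
  5P = (8, 9)
  6P = (3, 5)
  7P = (5, 13)
  8P = O

ord(P) = 8


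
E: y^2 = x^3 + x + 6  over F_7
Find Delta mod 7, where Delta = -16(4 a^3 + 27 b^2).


4 a^3 + 27 b^2 = 4*1^3 + 27*6^2 = 4 + 972 = 976
Delta = -16 * (976) = -15616
Delta mod 7 = 1

Delta = 1 (mod 7)


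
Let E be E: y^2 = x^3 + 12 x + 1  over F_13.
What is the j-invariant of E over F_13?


Delta = -16(4 a^3 + 27 b^2) mod 13 = 9
-1728 * (4 a)^3 = -1728 * (4*12)^3 mod 13 = 1
j = 1 * 9^(-1) mod 13 = 3

j = 3 (mod 13)


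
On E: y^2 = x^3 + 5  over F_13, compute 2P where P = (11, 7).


Doubling: s = (3 x1^2 + a) / (2 y1)
s = (3*11^2 + 0) / (2*7) mod 13 = 12
x3 = s^2 - 2 x1 mod 13 = 12^2 - 2*11 = 5
y3 = s (x1 - x3) - y1 mod 13 = 12 * (11 - 5) - 7 = 0

2P = (5, 0)


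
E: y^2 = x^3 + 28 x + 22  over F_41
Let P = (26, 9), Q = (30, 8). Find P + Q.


P != Q, so use the chord formula.
s = (y2 - y1) / (x2 - x1) = (40) / (4) mod 41 = 10
x3 = s^2 - x1 - x2 mod 41 = 10^2 - 26 - 30 = 3
y3 = s (x1 - x3) - y1 mod 41 = 10 * (26 - 3) - 9 = 16

P + Q = (3, 16)


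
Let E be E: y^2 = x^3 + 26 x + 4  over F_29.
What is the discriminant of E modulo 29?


4 a^3 + 27 b^2 = 4*26^3 + 27*4^2 = 70304 + 432 = 70736
Delta = -16 * (70736) = -1131776
Delta mod 29 = 7

Delta = 7 (mod 29)


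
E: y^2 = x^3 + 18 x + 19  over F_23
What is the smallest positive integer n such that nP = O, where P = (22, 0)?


Compute successive multiples of P until we hit O:
  1P = (22, 0)
  2P = O

ord(P) = 2


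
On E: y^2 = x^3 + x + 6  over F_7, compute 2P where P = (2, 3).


Doubling: s = (3 x1^2 + a) / (2 y1)
s = (3*2^2 + 1) / (2*3) mod 7 = 1
x3 = s^2 - 2 x1 mod 7 = 1^2 - 2*2 = 4
y3 = s (x1 - x3) - y1 mod 7 = 1 * (2 - 4) - 3 = 2

2P = (4, 2)


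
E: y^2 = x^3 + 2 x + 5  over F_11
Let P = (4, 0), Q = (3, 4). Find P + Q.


P != Q, so use the chord formula.
s = (y2 - y1) / (x2 - x1) = (4) / (10) mod 11 = 7
x3 = s^2 - x1 - x2 mod 11 = 7^2 - 4 - 3 = 9
y3 = s (x1 - x3) - y1 mod 11 = 7 * (4 - 9) - 0 = 9

P + Q = (9, 9)


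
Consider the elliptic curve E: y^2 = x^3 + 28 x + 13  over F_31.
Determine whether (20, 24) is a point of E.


Check whether y^2 = x^3 + 28 x + 13 (mod 31) for (x, y) = (20, 24).
LHS: y^2 = 24^2 mod 31 = 18
RHS: x^3 + 28 x + 13 = 20^3 + 28*20 + 13 mod 31 = 17
LHS != RHS

No, not on the curve


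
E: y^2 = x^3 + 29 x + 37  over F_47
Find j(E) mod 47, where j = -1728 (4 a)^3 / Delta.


Delta = -16(4 a^3 + 27 b^2) mod 47 = 14
-1728 * (4 a)^3 = -1728 * (4*29)^3 mod 47 = 4
j = 4 * 14^(-1) mod 47 = 7

j = 7 (mod 47)


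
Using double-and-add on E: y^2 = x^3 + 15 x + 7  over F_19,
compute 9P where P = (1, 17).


k = 9 = 1001_2 (binary, LSB first: 1001)
Double-and-add from P = (1, 17):
  bit 0 = 1: acc = O + (1, 17) = (1, 17)
  bit 1 = 0: acc unchanged = (1, 17)
  bit 2 = 0: acc unchanged = (1, 17)
  bit 3 = 1: acc = (1, 17) + (15, 15) = (10, 6)

9P = (10, 6)


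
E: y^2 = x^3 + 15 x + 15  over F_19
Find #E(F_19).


For each x in F_19, count y with y^2 = x^3 + 15 x + 15 mod 19:
  x = 3: RHS = 11, y in [7, 12]  -> 2 point(s)
  x = 4: RHS = 6, y in [5, 14]  -> 2 point(s)
  x = 5: RHS = 6, y in [5, 14]  -> 2 point(s)
  x = 6: RHS = 17, y in [6, 13]  -> 2 point(s)
  x = 7: RHS = 7, y in [8, 11]  -> 2 point(s)
  x = 8: RHS = 1, y in [1, 18]  -> 2 point(s)
  x = 9: RHS = 5, y in [9, 10]  -> 2 point(s)
  x = 10: RHS = 6, y in [5, 14]  -> 2 point(s)
  x = 12: RHS = 4, y in [2, 17]  -> 2 point(s)
  x = 14: RHS = 5, y in [9, 10]  -> 2 point(s)
  x = 15: RHS = 5, y in [9, 10]  -> 2 point(s)
  x = 16: RHS = 0, y in [0]  -> 1 point(s)
Affine points: 23. Add the point at infinity: total = 24.

#E(F_19) = 24


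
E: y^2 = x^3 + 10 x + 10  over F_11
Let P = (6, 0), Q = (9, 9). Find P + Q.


P != Q, so use the chord formula.
s = (y2 - y1) / (x2 - x1) = (9) / (3) mod 11 = 3
x3 = s^2 - x1 - x2 mod 11 = 3^2 - 6 - 9 = 5
y3 = s (x1 - x3) - y1 mod 11 = 3 * (6 - 5) - 0 = 3

P + Q = (5, 3)


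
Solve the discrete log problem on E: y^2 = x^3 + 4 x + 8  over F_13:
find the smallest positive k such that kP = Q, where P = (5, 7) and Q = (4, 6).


Enumerate multiples of P until we hit Q = (4, 6):
  1P = (5, 7)
  2P = (4, 7)
  3P = (4, 6)
Match found at i = 3.

k = 3


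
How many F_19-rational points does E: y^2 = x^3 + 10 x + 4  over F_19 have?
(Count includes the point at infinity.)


For each x in F_19, count y with y^2 = x^3 + 10 x + 4 mod 19:
  x = 0: RHS = 4, y in [2, 17]  -> 2 point(s)
  x = 3: RHS = 4, y in [2, 17]  -> 2 point(s)
  x = 8: RHS = 7, y in [8, 11]  -> 2 point(s)
  x = 9: RHS = 6, y in [5, 14]  -> 2 point(s)
  x = 11: RHS = 1, y in [1, 18]  -> 2 point(s)
  x = 12: RHS = 9, y in [3, 16]  -> 2 point(s)
  x = 14: RHS = 0, y in [0]  -> 1 point(s)
  x = 16: RHS = 4, y in [2, 17]  -> 2 point(s)
Affine points: 15. Add the point at infinity: total = 16.

#E(F_19) = 16


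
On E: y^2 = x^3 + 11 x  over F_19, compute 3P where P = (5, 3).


k = 3 = 11_2 (binary, LSB first: 11)
Double-and-add from P = (5, 3):
  bit 0 = 1: acc = O + (5, 3) = (5, 3)
  bit 1 = 1: acc = (5, 3) + (16, 4) = (9, 7)

3P = (9, 7)


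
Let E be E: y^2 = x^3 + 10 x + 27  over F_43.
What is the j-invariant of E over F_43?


Delta = -16(4 a^3 + 27 b^2) mod 43 = 31
-1728 * (4 a)^3 = -1728 * (4*10)^3 mod 43 = 1
j = 1 * 31^(-1) mod 43 = 25

j = 25 (mod 43)


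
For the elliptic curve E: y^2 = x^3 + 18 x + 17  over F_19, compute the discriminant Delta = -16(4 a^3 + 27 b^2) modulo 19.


4 a^3 + 27 b^2 = 4*18^3 + 27*17^2 = 23328 + 7803 = 31131
Delta = -16 * (31131) = -498096
Delta mod 19 = 8

Delta = 8 (mod 19)


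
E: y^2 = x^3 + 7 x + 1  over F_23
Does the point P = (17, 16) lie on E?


Check whether y^2 = x^3 + 7 x + 1 (mod 23) for (x, y) = (17, 16).
LHS: y^2 = 16^2 mod 23 = 3
RHS: x^3 + 7 x + 1 = 17^3 + 7*17 + 1 mod 23 = 19
LHS != RHS

No, not on the curve


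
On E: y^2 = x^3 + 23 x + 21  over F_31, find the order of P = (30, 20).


Compute successive multiples of P until we hit O:
  1P = (30, 20)
  2P = (18, 25)
  3P = (23, 21)
  4P = (28, 24)
  5P = (8, 29)
  6P = (25, 16)
  7P = (25, 15)
  8P = (8, 2)
  ... (continuing to 13P)
  13P = O

ord(P) = 13


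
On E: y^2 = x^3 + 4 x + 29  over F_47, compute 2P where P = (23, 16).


Doubling: s = (3 x1^2 + a) / (2 y1)
s = (3*23^2 + 4) / (2*16) mod 47 = 13
x3 = s^2 - 2 x1 mod 47 = 13^2 - 2*23 = 29
y3 = s (x1 - x3) - y1 mod 47 = 13 * (23 - 29) - 16 = 0

2P = (29, 0)


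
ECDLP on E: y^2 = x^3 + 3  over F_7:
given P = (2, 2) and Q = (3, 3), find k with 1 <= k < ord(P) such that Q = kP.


Enumerate multiples of P until we hit Q = (3, 3):
  1P = (2, 2)
  2P = (5, 3)
  3P = (4, 2)
  4P = (1, 5)
  5P = (6, 3)
  6P = (3, 3)
Match found at i = 6.

k = 6


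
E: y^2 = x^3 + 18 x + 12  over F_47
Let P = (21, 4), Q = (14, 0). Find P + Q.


P != Q, so use the chord formula.
s = (y2 - y1) / (x2 - x1) = (43) / (40) mod 47 = 14
x3 = s^2 - x1 - x2 mod 47 = 14^2 - 21 - 14 = 20
y3 = s (x1 - x3) - y1 mod 47 = 14 * (21 - 20) - 4 = 10

P + Q = (20, 10)


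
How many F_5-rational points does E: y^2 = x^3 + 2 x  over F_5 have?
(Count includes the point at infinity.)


For each x in F_5, count y with y^2 = x^3 + 2 x + 0 mod 5:
  x = 0: RHS = 0, y in [0]  -> 1 point(s)
Affine points: 1. Add the point at infinity: total = 2.

#E(F_5) = 2


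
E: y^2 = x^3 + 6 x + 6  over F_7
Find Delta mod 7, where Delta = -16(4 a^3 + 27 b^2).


4 a^3 + 27 b^2 = 4*6^3 + 27*6^2 = 864 + 972 = 1836
Delta = -16 * (1836) = -29376
Delta mod 7 = 3

Delta = 3 (mod 7)


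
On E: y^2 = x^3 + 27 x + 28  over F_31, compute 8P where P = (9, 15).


k = 8 = 1000_2 (binary, LSB first: 0001)
Double-and-add from P = (9, 15):
  bit 0 = 0: acc unchanged = O
  bit 1 = 0: acc unchanged = O
  bit 2 = 0: acc unchanged = O
  bit 3 = 1: acc = O + (4, 18) = (4, 18)

8P = (4, 18)


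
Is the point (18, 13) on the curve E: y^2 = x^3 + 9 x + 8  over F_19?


Check whether y^2 = x^3 + 9 x + 8 (mod 19) for (x, y) = (18, 13).
LHS: y^2 = 13^2 mod 19 = 17
RHS: x^3 + 9 x + 8 = 18^3 + 9*18 + 8 mod 19 = 17
LHS = RHS

Yes, on the curve


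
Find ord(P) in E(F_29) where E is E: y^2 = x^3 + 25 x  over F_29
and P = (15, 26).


Compute successive multiples of P until we hit O:
  1P = (15, 26)
  2P = (22, 27)
  3P = (8, 4)
  4P = (7, 24)
  5P = (27, 0)
  6P = (7, 5)
  7P = (8, 25)
  8P = (22, 2)
  ... (continuing to 10P)
  10P = O

ord(P) = 10


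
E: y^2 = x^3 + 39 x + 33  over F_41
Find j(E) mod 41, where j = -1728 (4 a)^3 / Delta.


Delta = -16(4 a^3 + 27 b^2) mod 41 = 6
-1728 * (4 a)^3 = -1728 * (4*39)^3 mod 41 = 38
j = 38 * 6^(-1) mod 41 = 20

j = 20 (mod 41)


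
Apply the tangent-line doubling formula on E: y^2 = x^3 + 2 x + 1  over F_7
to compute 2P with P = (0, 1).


Doubling: s = (3 x1^2 + a) / (2 y1)
s = (3*0^2 + 2) / (2*1) mod 7 = 1
x3 = s^2 - 2 x1 mod 7 = 1^2 - 2*0 = 1
y3 = s (x1 - x3) - y1 mod 7 = 1 * (0 - 1) - 1 = 5

2P = (1, 5)


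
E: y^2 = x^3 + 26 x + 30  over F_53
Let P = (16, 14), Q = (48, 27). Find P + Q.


P != Q, so use the chord formula.
s = (y2 - y1) / (x2 - x1) = (13) / (32) mod 53 = 12
x3 = s^2 - x1 - x2 mod 53 = 12^2 - 16 - 48 = 27
y3 = s (x1 - x3) - y1 mod 53 = 12 * (16 - 27) - 14 = 13

P + Q = (27, 13)


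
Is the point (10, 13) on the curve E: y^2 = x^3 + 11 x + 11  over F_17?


Check whether y^2 = x^3 + 11 x + 11 (mod 17) for (x, y) = (10, 13).
LHS: y^2 = 13^2 mod 17 = 16
RHS: x^3 + 11 x + 11 = 10^3 + 11*10 + 11 mod 17 = 16
LHS = RHS

Yes, on the curve


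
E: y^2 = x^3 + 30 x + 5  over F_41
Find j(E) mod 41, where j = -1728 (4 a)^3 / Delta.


Delta = -16(4 a^3 + 27 b^2) mod 41 = 10
-1728 * (4 a)^3 = -1728 * (4*30)^3 mod 41 = 39
j = 39 * 10^(-1) mod 41 = 8

j = 8 (mod 41)


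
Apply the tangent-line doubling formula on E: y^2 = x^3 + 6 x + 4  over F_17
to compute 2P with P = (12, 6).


Doubling: s = (3 x1^2 + a) / (2 y1)
s = (3*12^2 + 6) / (2*6) mod 17 = 11
x3 = s^2 - 2 x1 mod 17 = 11^2 - 2*12 = 12
y3 = s (x1 - x3) - y1 mod 17 = 11 * (12 - 12) - 6 = 11

2P = (12, 11)
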